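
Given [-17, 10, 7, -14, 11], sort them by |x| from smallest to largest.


Compute absolute values:
  |-17| = 17
  |10| = 10
  |7| = 7
  |-14| = 14
  |11| = 11
Absolute values in increasing order: 7 < 10 < 11 < 14 < 17
Listing the original numbers in that order gives the answer.
Final answer: [7, 10, 11, -14, -17]


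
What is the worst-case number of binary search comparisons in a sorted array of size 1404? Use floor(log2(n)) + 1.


Binary search halves the search space each step.
Maximum comparisons = floor(log2(1404)) + 1
log2(1404) = 10.4553
floor(log2(1404)) = 10, so 10 + 1 = 11
Final answer: 11


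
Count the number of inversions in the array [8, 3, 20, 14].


For each element, count the later elements that are smaller than it:
  8 (index 0): smaller elements after it = [3] -> 1
  3 (index 1): smaller elements after it = [] -> 0
  20 (index 2): smaller elements after it = [14] -> 1
Total inversions = 1 + 0 + 1 = 2
Final answer: 2


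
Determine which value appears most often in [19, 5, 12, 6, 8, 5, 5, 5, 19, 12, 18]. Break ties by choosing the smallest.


Count the frequency of each value:
  5 appears 4 time(s)
  6 appears 1 time(s)
  8 appears 1 time(s)
  12 appears 2 time(s)
  18 appears 1 time(s)
  19 appears 2 time(s)
Maximum frequency is 4.
Only 5 reaches that frequency, so it is the mode.
Final answer: 5


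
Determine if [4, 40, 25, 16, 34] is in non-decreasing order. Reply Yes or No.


Check consecutive pairs:
  4 <= 40? True
  40 <= 25? False
  25 <= 16? False
  16 <= 34? True
2 consecutive pair(s) are out of order, so the list is not sorted.
Final answer: No


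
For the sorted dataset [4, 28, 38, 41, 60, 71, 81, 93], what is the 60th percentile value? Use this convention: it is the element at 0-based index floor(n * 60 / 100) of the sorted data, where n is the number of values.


The dataset has n = 8 elements.
Index = floor(8 * 60 / 100) = floor(480 / 100) = floor(4.8) = 4
Counting from index 0 in the sorted data, the element at index 4 is 60.
Final answer: 60


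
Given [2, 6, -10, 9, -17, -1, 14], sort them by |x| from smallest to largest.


Compute absolute values:
  |2| = 2
  |6| = 6
  |-10| = 10
  |9| = 9
  |-17| = 17
  |-1| = 1
  |14| = 14
Absolute values in increasing order: 1 < 2 < 6 < 9 < 10 < 14 < 17
Listing the original numbers in that order gives the answer.
Final answer: [-1, 2, 6, 9, -10, 14, -17]


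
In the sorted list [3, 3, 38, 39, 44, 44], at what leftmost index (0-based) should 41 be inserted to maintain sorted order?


List is sorted: [3, 3, 38, 39, 44, 44]
We need the leftmost position where 41 can be inserted, i.e. the first index whose element is >= 41 (or the end of the list if none is).
Binary search with low=0, high=6 (0-based indices):
  low=0, high=6, mid=3: a[3]=39 < 41, so low = 4
  low=4, high=6, mid=5: a[5]=44 >= 41, so high = 5
  low=4, high=5, mid=4: a[4]=44 >= 41, so high = 4
Now low = high = 4, so the insertion index is 4.
Final answer: 4


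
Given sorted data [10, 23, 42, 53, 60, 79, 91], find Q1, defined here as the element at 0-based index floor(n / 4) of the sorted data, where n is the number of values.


The list has n = 7 elements.
Q1 index = floor(7 / 4) = floor(1.75) = 1
Counting from index 0 in the sorted data, the element at index 1 is 23.
Final answer: 23


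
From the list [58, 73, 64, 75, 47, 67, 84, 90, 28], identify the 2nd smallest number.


Sort ascending: [28, 47, 58, 64, 67, 73, 75, 84, 90]
The 2nd element (1-indexed) is at index 1.
Value = 47
Final answer: 47


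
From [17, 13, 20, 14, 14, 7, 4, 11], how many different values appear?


List all unique values:
Distinct values: [4, 7, 11, 13, 14, 17, 20]
Count = 7
Final answer: 7


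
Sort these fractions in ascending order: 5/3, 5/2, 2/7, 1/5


Convert to decimal for comparison:
  5/3 = 1.6667
  5/2 = 2.5
  2/7 = 0.2857
  1/5 = 0.2
Decimals in increasing order: 0.2 < 0.2857 < 1.6667 < 2.5
Writing each back as its fraction gives the sorted order.
Final answer: 1/5, 2/7, 5/3, 5/2


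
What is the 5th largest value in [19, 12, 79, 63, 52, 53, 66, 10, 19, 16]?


Sort descending: [79, 66, 63, 53, 52, 19, 19, 16, 12, 10]
The 5th element (1-indexed) is at index 4.
Value = 52
Final answer: 52


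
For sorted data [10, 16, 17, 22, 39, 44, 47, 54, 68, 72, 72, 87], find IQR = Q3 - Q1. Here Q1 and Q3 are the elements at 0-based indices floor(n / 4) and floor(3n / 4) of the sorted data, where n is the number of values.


The data has n = 12 elements.
Q1 index = floor(12 / 4) = floor(3) = 3; Q3 index = floor(3 * 12 / 4) = floor(9) = 9
Q1 = element at index 3 = 22
Q3 = element at index 9 = 72
IQR = 72 - 22 = 50
Final answer: 50


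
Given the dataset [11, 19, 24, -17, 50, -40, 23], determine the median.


First, sort the list: [-40, -17, 11, 19, 23, 24, 50]
The list has 7 elements (odd count).
The middle index is 3 (0-based), and the element there is 19.
Final answer: 19


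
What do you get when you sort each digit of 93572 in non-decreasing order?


The number 93572 has digits: 9, 3, 5, 7, 2
Sorted: 2, 3, 5, 7, 9
Joining the sorted digits gives the result.
Final answer: 23579


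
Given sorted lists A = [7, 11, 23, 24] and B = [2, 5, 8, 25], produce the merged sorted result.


List A: [7, 11, 23, 24]
List B: [2, 5, 8, 25]
Repeatedly compare the front elements and take the smaller:
  7 vs 2 -> take 2
  7 vs 5 -> take 5
  7 vs 8 -> take 7
  11 vs 8 -> take 8
  11 vs 25 -> take 11
  23 vs 25 -> take 23
  24 vs 25 -> take 24
  A is exhausted; append the rest of B: [25]
Final answer: [2, 5, 7, 8, 11, 23, 24, 25]


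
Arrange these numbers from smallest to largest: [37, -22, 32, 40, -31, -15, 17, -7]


Original list: [37, -22, 32, 40, -31, -15, 17, -7]
Repeatedly take the smallest remaining element:
  Remaining [37, -22, 32, 40, -31, -15, 17, -7] -> smallest is -31
  Remaining [37, -22, 32, 40, -15, 17, -7] -> smallest is -22
  Remaining [37, 32, 40, -15, 17, -7] -> smallest is -15
  Remaining [37, 32, 40, 17, -7] -> smallest is -7
  Remaining [37, 32, 40, 17] -> smallest is 17
  Remaining [37, 32, 40] -> smallest is 32
  Remaining [37, 40] -> smallest is 37
  Remaining [40] -> smallest is 40
Collecting the picks in order gives the sorted list.
Final answer: [-31, -22, -15, -7, 17, 32, 37, 40]


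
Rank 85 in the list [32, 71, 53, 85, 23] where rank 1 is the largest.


Sort descending: [85, 71, 53, 32, 23]
Find 85 in the sorted list.
85 is at position 1.
Final answer: 1


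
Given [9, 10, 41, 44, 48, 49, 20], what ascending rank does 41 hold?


Sort ascending: [9, 10, 20, 41, 44, 48, 49]
Find 41 in the sorted list.
41 is at position 4 (1-indexed).
Final answer: 4


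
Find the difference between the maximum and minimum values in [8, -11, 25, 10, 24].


Maximum value: 25
Minimum value: -11
Range = 25 - (-11) = 36
Final answer: 36


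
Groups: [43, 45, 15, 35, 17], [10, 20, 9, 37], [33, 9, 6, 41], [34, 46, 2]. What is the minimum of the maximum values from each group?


Find max of each group:
  Group 1: [43, 45, 15, 35, 17] -> max = 45
  Group 2: [10, 20, 9, 37] -> max = 37
  Group 3: [33, 9, 6, 41] -> max = 41
  Group 4: [34, 46, 2] -> max = 46
Maxes: [45, 37, 41, 46]
Minimum of maxes = 37
Final answer: 37


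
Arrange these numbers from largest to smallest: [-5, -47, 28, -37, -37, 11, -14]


Original list: [-5, -47, 28, -37, -37, 11, -14]
Repeatedly take the largest remaining element:
  Remaining [-5, -47, 28, -37, -37, 11, -14] -> largest is 28
  Remaining [-5, -47, -37, -37, 11, -14] -> largest is 11
  Remaining [-5, -47, -37, -37, -14] -> largest is -5
  Remaining [-47, -37, -37, -14] -> largest is -14
  Remaining [-47, -37, -37] -> largest is -37
  Remaining [-47, -37] -> largest is -37
  Remaining [-47] -> largest is -47
Collecting the picks in order gives the descending list.
Final answer: [28, 11, -5, -14, -37, -37, -47]


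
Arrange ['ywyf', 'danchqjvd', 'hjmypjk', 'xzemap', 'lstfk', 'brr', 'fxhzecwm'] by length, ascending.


Compute lengths:
  'ywyf' has length 4
  'danchqjvd' has length 9
  'hjmypjk' has length 7
  'xzemap' has length 6
  'lstfk' has length 5
  'brr' has length 3
  'fxhzecwm' has length 8
Lengths in increasing order: 3 < 4 < 5 < 6 < 7 < 8 < 9
Listing the words in that order gives the answer.
Final answer: ['brr', 'ywyf', 'lstfk', 'xzemap', 'hjmypjk', 'fxhzecwm', 'danchqjvd']


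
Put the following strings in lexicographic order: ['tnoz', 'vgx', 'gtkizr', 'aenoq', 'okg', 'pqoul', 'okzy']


Compare strings character by character (the first differing letter decides):
  'aenoq' < 'gtkizr' since 'a' < 'g' at position 1
  'gtkizr' < 'okg' since 'g' < 'o' at position 1
  'okg' < 'okzy' since 'g' < 'z' at position 3
  'okzy' < 'pqoul' since 'o' < 'p' at position 1
  'pqoul' < 'tnoz' since 'p' < 't' at position 1
  'tnoz' < 'vgx' since 't' < 'v' at position 1
Chaining these comparisons gives the alphabetical order.
Final answer: ['aenoq', 'gtkizr', 'okg', 'okzy', 'pqoul', 'tnoz', 'vgx']


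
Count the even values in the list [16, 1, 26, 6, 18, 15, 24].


Check each element:
  16 is even
  1 is odd
  26 is even
  6 is even
  18 is even
  15 is odd
  24 is even
Evens: [16, 26, 6, 18, 24]
Count of evens = 5
Final answer: 5


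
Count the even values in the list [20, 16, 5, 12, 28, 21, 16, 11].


Check each element:
  20 is even
  16 is even
  5 is odd
  12 is even
  28 is even
  21 is odd
  16 is even
  11 is odd
Evens: [20, 16, 12, 28, 16]
Count of evens = 5
Final answer: 5


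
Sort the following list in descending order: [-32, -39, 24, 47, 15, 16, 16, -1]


Original list: [-32, -39, 24, 47, 15, 16, 16, -1]
Repeatedly take the largest remaining element:
  Remaining [-32, -39, 24, 47, 15, 16, 16, -1] -> largest is 47
  Remaining [-32, -39, 24, 15, 16, 16, -1] -> largest is 24
  Remaining [-32, -39, 15, 16, 16, -1] -> largest is 16
  Remaining [-32, -39, 15, 16, -1] -> largest is 16
  Remaining [-32, -39, 15, -1] -> largest is 15
  Remaining [-32, -39, -1] -> largest is -1
  Remaining [-32, -39] -> largest is -32
  Remaining [-39] -> largest is -39
Collecting the picks in order gives the descending list.
Final answer: [47, 24, 16, 16, 15, -1, -32, -39]


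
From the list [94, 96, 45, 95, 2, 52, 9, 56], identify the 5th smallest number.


Sort ascending: [2, 9, 45, 52, 56, 94, 95, 96]
The 5th element (1-indexed) is at index 4.
Value = 56
Final answer: 56


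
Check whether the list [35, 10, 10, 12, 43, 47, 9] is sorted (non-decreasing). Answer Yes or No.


Check consecutive pairs:
  35 <= 10? False
  10 <= 10? True
  10 <= 12? True
  12 <= 43? True
  43 <= 47? True
  47 <= 9? False
2 consecutive pair(s) are out of order, so the list is not sorted.
Final answer: No


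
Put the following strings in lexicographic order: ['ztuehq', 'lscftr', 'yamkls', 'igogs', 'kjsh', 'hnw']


Compare strings character by character (the first differing letter decides):
  'hnw' < 'igogs' since 'h' < 'i' at position 1
  'igogs' < 'kjsh' since 'i' < 'k' at position 1
  'kjsh' < 'lscftr' since 'k' < 'l' at position 1
  'lscftr' < 'yamkls' since 'l' < 'y' at position 1
  'yamkls' < 'ztuehq' since 'y' < 'z' at position 1
Chaining these comparisons gives the alphabetical order.
Final answer: ['hnw', 'igogs', 'kjsh', 'lscftr', 'yamkls', 'ztuehq']


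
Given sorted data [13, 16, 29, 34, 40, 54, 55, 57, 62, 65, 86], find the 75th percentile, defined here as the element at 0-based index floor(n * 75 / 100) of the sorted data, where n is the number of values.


The dataset has n = 11 elements.
Index = floor(11 * 75 / 100) = floor(825 / 100) = floor(8.25) = 8
Counting from index 0 in the sorted data, the element at index 8 is 62.
Final answer: 62


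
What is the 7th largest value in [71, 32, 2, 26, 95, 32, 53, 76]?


Sort descending: [95, 76, 71, 53, 32, 32, 26, 2]
The 7th element (1-indexed) is at index 6.
Value = 26
Final answer: 26


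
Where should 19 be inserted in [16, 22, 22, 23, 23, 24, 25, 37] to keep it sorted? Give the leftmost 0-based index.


List is sorted: [16, 22, 22, 23, 23, 24, 25, 37]
We need the leftmost position where 19 can be inserted, i.e. the first index whose element is >= 19 (or the end of the list if none is).
Binary search with low=0, high=8 (0-based indices):
  low=0, high=8, mid=4: a[4]=23 >= 19, so high = 4
  low=0, high=4, mid=2: a[2]=22 >= 19, so high = 2
  low=0, high=2, mid=1: a[1]=22 >= 19, so high = 1
  low=0, high=1, mid=0: a[0]=16 < 19, so low = 1
Now low = high = 1, so the insertion index is 1.
Final answer: 1


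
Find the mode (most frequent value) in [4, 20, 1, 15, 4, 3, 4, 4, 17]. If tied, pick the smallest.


Count the frequency of each value:
  1 appears 1 time(s)
  3 appears 1 time(s)
  4 appears 4 time(s)
  15 appears 1 time(s)
  17 appears 1 time(s)
  20 appears 1 time(s)
Maximum frequency is 4.
Only 4 reaches that frequency, so it is the mode.
Final answer: 4


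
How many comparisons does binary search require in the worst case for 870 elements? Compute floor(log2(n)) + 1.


Binary search halves the search space each step.
Maximum comparisons = floor(log2(870)) + 1
log2(870) = 9.7649
floor(log2(870)) = 9, so 9 + 1 = 10
Final answer: 10


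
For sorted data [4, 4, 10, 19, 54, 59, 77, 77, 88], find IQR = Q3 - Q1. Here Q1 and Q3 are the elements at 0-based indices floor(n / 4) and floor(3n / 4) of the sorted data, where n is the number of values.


The data has n = 9 elements.
Q1 index = floor(9 / 4) = floor(2.25) = 2; Q3 index = floor(3 * 9 / 4) = floor(6.75) = 6
Q1 = element at index 2 = 10
Q3 = element at index 6 = 77
IQR = 77 - 10 = 67
Final answer: 67


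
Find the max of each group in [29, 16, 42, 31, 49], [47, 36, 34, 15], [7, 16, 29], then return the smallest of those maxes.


Find max of each group:
  Group 1: [29, 16, 42, 31, 49] -> max = 49
  Group 2: [47, 36, 34, 15] -> max = 47
  Group 3: [7, 16, 29] -> max = 29
Maxes: [49, 47, 29]
Minimum of maxes = 29
Final answer: 29


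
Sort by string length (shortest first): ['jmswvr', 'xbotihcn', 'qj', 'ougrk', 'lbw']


Compute lengths:
  'jmswvr' has length 6
  'xbotihcn' has length 8
  'qj' has length 2
  'ougrk' has length 5
  'lbw' has length 3
Lengths in increasing order: 2 < 3 < 5 < 6 < 8
Listing the words in that order gives the answer.
Final answer: ['qj', 'lbw', 'ougrk', 'jmswvr', 'xbotihcn']


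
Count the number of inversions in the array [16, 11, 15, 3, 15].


For each element, count the later elements that are smaller than it:
  16 (index 0): smaller elements after it = [11, 15, 3, 15] -> 4
  11 (index 1): smaller elements after it = [3] -> 1
  15 (index 2): smaller elements after it = [3] -> 1
  3 (index 3): smaller elements after it = [] -> 0
Total inversions = 4 + 1 + 1 + 0 = 6
Final answer: 6


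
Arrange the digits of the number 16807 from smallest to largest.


The number 16807 has digits: 1, 6, 8, 0, 7
Sorted: 0, 1, 6, 7, 8
Joining the sorted digits gives the result.
Final answer: 01678


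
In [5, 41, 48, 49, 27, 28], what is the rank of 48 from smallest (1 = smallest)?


Sort ascending: [5, 27, 28, 41, 48, 49]
Find 48 in the sorted list.
48 is at position 5 (1-indexed).
Final answer: 5


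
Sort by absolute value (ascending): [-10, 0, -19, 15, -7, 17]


Compute absolute values:
  |-10| = 10
  |0| = 0
  |-19| = 19
  |15| = 15
  |-7| = 7
  |17| = 17
Absolute values in increasing order: 0 < 7 < 10 < 15 < 17 < 19
Listing the original numbers in that order gives the answer.
Final answer: [0, -7, -10, 15, 17, -19]


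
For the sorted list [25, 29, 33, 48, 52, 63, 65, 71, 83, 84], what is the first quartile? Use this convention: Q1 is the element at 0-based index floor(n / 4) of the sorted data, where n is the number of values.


The list has n = 10 elements.
Q1 index = floor(10 / 4) = floor(2.5) = 2
Counting from index 0 in the sorted data, the element at index 2 is 33.
Final answer: 33


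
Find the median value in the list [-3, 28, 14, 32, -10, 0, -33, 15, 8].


First, sort the list: [-33, -10, -3, 0, 8, 14, 15, 28, 32]
The list has 9 elements (odd count).
The middle index is 4 (0-based), and the element there is 8.
Final answer: 8


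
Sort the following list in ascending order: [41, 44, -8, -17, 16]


Original list: [41, 44, -8, -17, 16]
Repeatedly take the smallest remaining element:
  Remaining [41, 44, -8, -17, 16] -> smallest is -17
  Remaining [41, 44, -8, 16] -> smallest is -8
  Remaining [41, 44, 16] -> smallest is 16
  Remaining [41, 44] -> smallest is 41
  Remaining [44] -> smallest is 44
Collecting the picks in order gives the sorted list.
Final answer: [-17, -8, 16, 41, 44]


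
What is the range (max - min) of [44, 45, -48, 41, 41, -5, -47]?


Maximum value: 45
Minimum value: -48
Range = 45 - (-48) = 93
Final answer: 93


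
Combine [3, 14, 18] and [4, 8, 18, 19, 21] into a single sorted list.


List A: [3, 14, 18]
List B: [4, 8, 18, 19, 21]
Repeatedly compare the front elements and take the smaller:
  3 vs 4 -> take 3
  14 vs 4 -> take 4
  14 vs 8 -> take 8
  14 vs 18 -> take 14
  18 vs 18 -> take 18
  A is exhausted; append the rest of B: [18, 19, 21]
Final answer: [3, 4, 8, 14, 18, 18, 19, 21]


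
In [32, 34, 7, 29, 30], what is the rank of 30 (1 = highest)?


Sort descending: [34, 32, 30, 29, 7]
Find 30 in the sorted list.
30 is at position 3.
Final answer: 3


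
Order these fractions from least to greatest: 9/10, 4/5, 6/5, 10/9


Convert to decimal for comparison:
  9/10 = 0.9
  4/5 = 0.8
  6/5 = 1.2
  10/9 = 1.1111
Decimals in increasing order: 0.8 < 0.9 < 1.1111 < 1.2
Writing each back as its fraction gives the sorted order.
Final answer: 4/5, 9/10, 10/9, 6/5


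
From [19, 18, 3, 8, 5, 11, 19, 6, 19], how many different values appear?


List all unique values:
Distinct values: [3, 5, 6, 8, 11, 18, 19]
Count = 7
Final answer: 7


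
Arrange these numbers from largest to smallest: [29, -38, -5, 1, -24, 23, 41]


Original list: [29, -38, -5, 1, -24, 23, 41]
Repeatedly take the largest remaining element:
  Remaining [29, -38, -5, 1, -24, 23, 41] -> largest is 41
  Remaining [29, -38, -5, 1, -24, 23] -> largest is 29
  Remaining [-38, -5, 1, -24, 23] -> largest is 23
  Remaining [-38, -5, 1, -24] -> largest is 1
  Remaining [-38, -5, -24] -> largest is -5
  Remaining [-38, -24] -> largest is -24
  Remaining [-38] -> largest is -38
Collecting the picks in order gives the descending list.
Final answer: [41, 29, 23, 1, -5, -24, -38]


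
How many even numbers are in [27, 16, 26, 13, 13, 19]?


Check each element:
  27 is odd
  16 is even
  26 is even
  13 is odd
  13 is odd
  19 is odd
Evens: [16, 26]
Count of evens = 2
Final answer: 2


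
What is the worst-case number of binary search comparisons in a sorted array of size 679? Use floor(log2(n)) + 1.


Binary search halves the search space each step.
Maximum comparisons = floor(log2(679)) + 1
log2(679) = 9.4073
floor(log2(679)) = 9, so 9 + 1 = 10
Final answer: 10


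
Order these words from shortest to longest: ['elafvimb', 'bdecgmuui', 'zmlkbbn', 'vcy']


Compute lengths:
  'elafvimb' has length 8
  'bdecgmuui' has length 9
  'zmlkbbn' has length 7
  'vcy' has length 3
Lengths in increasing order: 3 < 7 < 8 < 9
Listing the words in that order gives the answer.
Final answer: ['vcy', 'zmlkbbn', 'elafvimb', 'bdecgmuui']


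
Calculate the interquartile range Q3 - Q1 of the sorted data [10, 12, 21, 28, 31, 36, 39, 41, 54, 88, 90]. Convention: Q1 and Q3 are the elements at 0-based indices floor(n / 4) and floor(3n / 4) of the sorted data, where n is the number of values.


The data has n = 11 elements.
Q1 index = floor(11 / 4) = floor(2.75) = 2; Q3 index = floor(3 * 11 / 4) = floor(8.25) = 8
Q1 = element at index 2 = 21
Q3 = element at index 8 = 54
IQR = 54 - 21 = 33
Final answer: 33


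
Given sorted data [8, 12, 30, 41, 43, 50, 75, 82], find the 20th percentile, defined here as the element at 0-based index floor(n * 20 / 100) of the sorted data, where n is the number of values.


The dataset has n = 8 elements.
Index = floor(8 * 20 / 100) = floor(160 / 100) = floor(1.6) = 1
Counting from index 0 in the sorted data, the element at index 1 is 12.
Final answer: 12


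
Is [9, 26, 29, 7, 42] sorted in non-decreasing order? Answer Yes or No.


Check consecutive pairs:
  9 <= 26? True
  26 <= 29? True
  29 <= 7? False
  7 <= 42? True
1 consecutive pair(s) are out of order, so the list is not sorted.
Final answer: No


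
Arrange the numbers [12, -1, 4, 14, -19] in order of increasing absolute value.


Compute absolute values:
  |12| = 12
  |-1| = 1
  |4| = 4
  |14| = 14
  |-19| = 19
Absolute values in increasing order: 1 < 4 < 12 < 14 < 19
Listing the original numbers in that order gives the answer.
Final answer: [-1, 4, 12, 14, -19]


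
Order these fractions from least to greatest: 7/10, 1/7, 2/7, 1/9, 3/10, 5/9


Convert to decimal for comparison:
  7/10 = 0.7
  1/7 = 0.1429
  2/7 = 0.2857
  1/9 = 0.1111
  3/10 = 0.3
  5/9 = 0.5556
Decimals in increasing order: 0.1111 < 0.1429 < 0.2857 < 0.3 < 0.5556 < 0.7
Writing each back as its fraction gives the sorted order.
Final answer: 1/9, 1/7, 2/7, 3/10, 5/9, 7/10


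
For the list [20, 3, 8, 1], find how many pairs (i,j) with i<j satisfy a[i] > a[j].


For each element, count the later elements that are smaller than it:
  20 (index 0): smaller elements after it = [3, 8, 1] -> 3
  3 (index 1): smaller elements after it = [1] -> 1
  8 (index 2): smaller elements after it = [1] -> 1
Total inversions = 3 + 1 + 1 = 5
Final answer: 5


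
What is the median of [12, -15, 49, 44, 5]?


First, sort the list: [-15, 5, 12, 44, 49]
The list has 5 elements (odd count).
The middle index is 2 (0-based), and the element there is 12.
Final answer: 12


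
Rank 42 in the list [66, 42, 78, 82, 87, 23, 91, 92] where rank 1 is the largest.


Sort descending: [92, 91, 87, 82, 78, 66, 42, 23]
Find 42 in the sorted list.
42 is at position 7.
Final answer: 7


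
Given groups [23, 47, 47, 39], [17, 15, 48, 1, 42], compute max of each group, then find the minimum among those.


Find max of each group:
  Group 1: [23, 47, 47, 39] -> max = 47
  Group 2: [17, 15, 48, 1, 42] -> max = 48
Maxes: [47, 48]
Minimum of maxes = 47
Final answer: 47


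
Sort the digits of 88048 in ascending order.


The number 88048 has digits: 8, 8, 0, 4, 8
Sorted: 0, 4, 8, 8, 8
Joining the sorted digits gives the result.
Final answer: 04888


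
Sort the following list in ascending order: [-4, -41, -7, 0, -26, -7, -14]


Original list: [-4, -41, -7, 0, -26, -7, -14]
Repeatedly take the smallest remaining element:
  Remaining [-4, -41, -7, 0, -26, -7, -14] -> smallest is -41
  Remaining [-4, -7, 0, -26, -7, -14] -> smallest is -26
  Remaining [-4, -7, 0, -7, -14] -> smallest is -14
  Remaining [-4, -7, 0, -7] -> smallest is -7
  Remaining [-4, 0, -7] -> smallest is -7
  Remaining [-4, 0] -> smallest is -4
  Remaining [0] -> smallest is 0
Collecting the picks in order gives the sorted list.
Final answer: [-41, -26, -14, -7, -7, -4, 0]


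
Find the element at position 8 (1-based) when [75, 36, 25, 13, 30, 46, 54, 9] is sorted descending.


Sort descending: [75, 54, 46, 36, 30, 25, 13, 9]
The 8th element (1-indexed) is at index 7.
Value = 9
Final answer: 9


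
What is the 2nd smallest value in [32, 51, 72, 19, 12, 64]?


Sort ascending: [12, 19, 32, 51, 64, 72]
The 2nd element (1-indexed) is at index 1.
Value = 19
Final answer: 19


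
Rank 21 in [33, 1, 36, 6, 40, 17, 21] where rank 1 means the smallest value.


Sort ascending: [1, 6, 17, 21, 33, 36, 40]
Find 21 in the sorted list.
21 is at position 4 (1-indexed).
Final answer: 4


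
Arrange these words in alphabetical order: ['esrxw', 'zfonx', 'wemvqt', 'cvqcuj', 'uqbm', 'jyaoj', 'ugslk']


Compare strings character by character (the first differing letter decides):
  'cvqcuj' < 'esrxw' since 'c' < 'e' at position 1
  'esrxw' < 'jyaoj' since 'e' < 'j' at position 1
  'jyaoj' < 'ugslk' since 'j' < 'u' at position 1
  'ugslk' < 'uqbm' since 'g' < 'q' at position 2
  'uqbm' < 'wemvqt' since 'u' < 'w' at position 1
  'wemvqt' < 'zfonx' since 'w' < 'z' at position 1
Chaining these comparisons gives the alphabetical order.
Final answer: ['cvqcuj', 'esrxw', 'jyaoj', 'ugslk', 'uqbm', 'wemvqt', 'zfonx']


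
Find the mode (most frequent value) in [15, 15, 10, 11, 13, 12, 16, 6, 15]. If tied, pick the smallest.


Count the frequency of each value:
  6 appears 1 time(s)
  10 appears 1 time(s)
  11 appears 1 time(s)
  12 appears 1 time(s)
  13 appears 1 time(s)
  15 appears 3 time(s)
  16 appears 1 time(s)
Maximum frequency is 3.
Only 15 reaches that frequency, so it is the mode.
Final answer: 15


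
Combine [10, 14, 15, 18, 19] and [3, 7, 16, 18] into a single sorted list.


List A: [10, 14, 15, 18, 19]
List B: [3, 7, 16, 18]
Repeatedly compare the front elements and take the smaller:
  10 vs 3 -> take 3
  10 vs 7 -> take 7
  10 vs 16 -> take 10
  14 vs 16 -> take 14
  15 vs 16 -> take 15
  18 vs 16 -> take 16
  18 vs 18 -> take 18
  19 vs 18 -> take 18
  B is exhausted; append the rest of A: [19]
Final answer: [3, 7, 10, 14, 15, 16, 18, 18, 19]


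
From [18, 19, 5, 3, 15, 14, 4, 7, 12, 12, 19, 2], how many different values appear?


List all unique values:
Distinct values: [2, 3, 4, 5, 7, 12, 14, 15, 18, 19]
Count = 10
Final answer: 10


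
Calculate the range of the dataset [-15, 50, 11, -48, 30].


Maximum value: 50
Minimum value: -48
Range = 50 - (-48) = 98
Final answer: 98


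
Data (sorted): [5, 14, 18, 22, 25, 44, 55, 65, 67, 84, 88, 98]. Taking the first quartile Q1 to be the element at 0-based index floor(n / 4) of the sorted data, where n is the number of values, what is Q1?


The list has n = 12 elements.
Q1 index = floor(12 / 4) = floor(3) = 3
Counting from index 0 in the sorted data, the element at index 3 is 22.
Final answer: 22


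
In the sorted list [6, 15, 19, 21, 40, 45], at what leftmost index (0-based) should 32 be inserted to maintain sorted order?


List is sorted: [6, 15, 19, 21, 40, 45]
We need the leftmost position where 32 can be inserted, i.e. the first index whose element is >= 32 (or the end of the list if none is).
Binary search with low=0, high=6 (0-based indices):
  low=0, high=6, mid=3: a[3]=21 < 32, so low = 4
  low=4, high=6, mid=5: a[5]=45 >= 32, so high = 5
  low=4, high=5, mid=4: a[4]=40 >= 32, so high = 4
Now low = high = 4, so the insertion index is 4.
Final answer: 4


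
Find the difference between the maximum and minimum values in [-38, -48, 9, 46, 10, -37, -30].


Maximum value: 46
Minimum value: -48
Range = 46 - (-48) = 94
Final answer: 94


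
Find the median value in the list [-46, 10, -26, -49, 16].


First, sort the list: [-49, -46, -26, 10, 16]
The list has 5 elements (odd count).
The middle index is 2 (0-based), and the element there is -26.
Final answer: -26


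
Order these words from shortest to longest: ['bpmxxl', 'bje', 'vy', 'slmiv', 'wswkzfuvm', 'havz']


Compute lengths:
  'bpmxxl' has length 6
  'bje' has length 3
  'vy' has length 2
  'slmiv' has length 5
  'wswkzfuvm' has length 9
  'havz' has length 4
Lengths in increasing order: 2 < 3 < 4 < 5 < 6 < 9
Listing the words in that order gives the answer.
Final answer: ['vy', 'bje', 'havz', 'slmiv', 'bpmxxl', 'wswkzfuvm']


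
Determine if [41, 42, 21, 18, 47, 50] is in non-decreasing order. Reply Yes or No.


Check consecutive pairs:
  41 <= 42? True
  42 <= 21? False
  21 <= 18? False
  18 <= 47? True
  47 <= 50? True
2 consecutive pair(s) are out of order, so the list is not sorted.
Final answer: No


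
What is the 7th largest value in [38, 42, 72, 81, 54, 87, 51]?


Sort descending: [87, 81, 72, 54, 51, 42, 38]
The 7th element (1-indexed) is at index 6.
Value = 38
Final answer: 38


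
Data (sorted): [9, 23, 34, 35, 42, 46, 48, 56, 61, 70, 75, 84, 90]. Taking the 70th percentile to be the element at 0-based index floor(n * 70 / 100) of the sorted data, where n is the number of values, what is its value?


The dataset has n = 13 elements.
Index = floor(13 * 70 / 100) = floor(910 / 100) = floor(9.1) = 9
Counting from index 0 in the sorted data, the element at index 9 is 70.
Final answer: 70


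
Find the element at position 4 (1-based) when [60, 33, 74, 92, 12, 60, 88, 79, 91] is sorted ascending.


Sort ascending: [12, 33, 60, 60, 74, 79, 88, 91, 92]
The 4th element (1-indexed) is at index 3.
Value = 60
Final answer: 60


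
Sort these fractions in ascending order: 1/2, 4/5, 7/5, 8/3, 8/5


Convert to decimal for comparison:
  1/2 = 0.5
  4/5 = 0.8
  7/5 = 1.4
  8/3 = 2.6667
  8/5 = 1.6
Decimals in increasing order: 0.5 < 0.8 < 1.4 < 1.6 < 2.6667
Writing each back as its fraction gives the sorted order.
Final answer: 1/2, 4/5, 7/5, 8/5, 8/3


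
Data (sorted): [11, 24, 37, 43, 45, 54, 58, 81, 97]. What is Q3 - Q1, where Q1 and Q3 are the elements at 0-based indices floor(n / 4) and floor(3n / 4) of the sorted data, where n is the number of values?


The data has n = 9 elements.
Q1 index = floor(9 / 4) = floor(2.25) = 2; Q3 index = floor(3 * 9 / 4) = floor(6.75) = 6
Q1 = element at index 2 = 37
Q3 = element at index 6 = 58
IQR = 58 - 37 = 21
Final answer: 21


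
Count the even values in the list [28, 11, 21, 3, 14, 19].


Check each element:
  28 is even
  11 is odd
  21 is odd
  3 is odd
  14 is even
  19 is odd
Evens: [28, 14]
Count of evens = 2
Final answer: 2


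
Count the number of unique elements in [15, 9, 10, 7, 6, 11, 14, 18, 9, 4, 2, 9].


List all unique values:
Distinct values: [2, 4, 6, 7, 9, 10, 11, 14, 15, 18]
Count = 10
Final answer: 10


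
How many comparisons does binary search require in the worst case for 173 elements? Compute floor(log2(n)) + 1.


Binary search halves the search space each step.
Maximum comparisons = floor(log2(173)) + 1
log2(173) = 7.4346
floor(log2(173)) = 7, so 7 + 1 = 8
Final answer: 8


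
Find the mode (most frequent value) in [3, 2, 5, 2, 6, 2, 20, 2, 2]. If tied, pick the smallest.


Count the frequency of each value:
  2 appears 5 time(s)
  3 appears 1 time(s)
  5 appears 1 time(s)
  6 appears 1 time(s)
  20 appears 1 time(s)
Maximum frequency is 5.
Only 2 reaches that frequency, so it is the mode.
Final answer: 2


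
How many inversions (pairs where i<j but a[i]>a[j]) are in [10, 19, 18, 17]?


For each element, count the later elements that are smaller than it:
  10 (index 0): smaller elements after it = [] -> 0
  19 (index 1): smaller elements after it = [18, 17] -> 2
  18 (index 2): smaller elements after it = [17] -> 1
Total inversions = 0 + 2 + 1 = 3
Final answer: 3


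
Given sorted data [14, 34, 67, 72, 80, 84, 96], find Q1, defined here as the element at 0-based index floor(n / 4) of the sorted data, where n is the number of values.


The list has n = 7 elements.
Q1 index = floor(7 / 4) = floor(1.75) = 1
Counting from index 0 in the sorted data, the element at index 1 is 34.
Final answer: 34


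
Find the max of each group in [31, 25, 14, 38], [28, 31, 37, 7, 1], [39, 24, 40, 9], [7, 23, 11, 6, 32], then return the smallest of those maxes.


Find max of each group:
  Group 1: [31, 25, 14, 38] -> max = 38
  Group 2: [28, 31, 37, 7, 1] -> max = 37
  Group 3: [39, 24, 40, 9] -> max = 40
  Group 4: [7, 23, 11, 6, 32] -> max = 32
Maxes: [38, 37, 40, 32]
Minimum of maxes = 32
Final answer: 32


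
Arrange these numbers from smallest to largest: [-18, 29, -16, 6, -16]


Original list: [-18, 29, -16, 6, -16]
Repeatedly take the smallest remaining element:
  Remaining [-18, 29, -16, 6, -16] -> smallest is -18
  Remaining [29, -16, 6, -16] -> smallest is -16
  Remaining [29, 6, -16] -> smallest is -16
  Remaining [29, 6] -> smallest is 6
  Remaining [29] -> smallest is 29
Collecting the picks in order gives the sorted list.
Final answer: [-18, -16, -16, 6, 29]


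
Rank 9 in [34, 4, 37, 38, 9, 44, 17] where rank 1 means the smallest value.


Sort ascending: [4, 9, 17, 34, 37, 38, 44]
Find 9 in the sorted list.
9 is at position 2 (1-indexed).
Final answer: 2


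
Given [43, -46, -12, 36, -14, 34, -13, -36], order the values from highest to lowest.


Original list: [43, -46, -12, 36, -14, 34, -13, -36]
Repeatedly take the largest remaining element:
  Remaining [43, -46, -12, 36, -14, 34, -13, -36] -> largest is 43
  Remaining [-46, -12, 36, -14, 34, -13, -36] -> largest is 36
  Remaining [-46, -12, -14, 34, -13, -36] -> largest is 34
  Remaining [-46, -12, -14, -13, -36] -> largest is -12
  Remaining [-46, -14, -13, -36] -> largest is -13
  Remaining [-46, -14, -36] -> largest is -14
  Remaining [-46, -36] -> largest is -36
  Remaining [-46] -> largest is -46
Collecting the picks in order gives the descending list.
Final answer: [43, 36, 34, -12, -13, -14, -36, -46]


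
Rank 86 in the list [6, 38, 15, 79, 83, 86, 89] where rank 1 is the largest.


Sort descending: [89, 86, 83, 79, 38, 15, 6]
Find 86 in the sorted list.
86 is at position 2.
Final answer: 2


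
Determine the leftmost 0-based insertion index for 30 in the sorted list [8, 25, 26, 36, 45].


List is sorted: [8, 25, 26, 36, 45]
We need the leftmost position where 30 can be inserted, i.e. the first index whose element is >= 30 (or the end of the list if none is).
Binary search with low=0, high=5 (0-based indices):
  low=0, high=5, mid=2: a[2]=26 < 30, so low = 3
  low=3, high=5, mid=4: a[4]=45 >= 30, so high = 4
  low=3, high=4, mid=3: a[3]=36 >= 30, so high = 3
Now low = high = 3, so the insertion index is 3.
Final answer: 3


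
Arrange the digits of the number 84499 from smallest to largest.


The number 84499 has digits: 8, 4, 4, 9, 9
Sorted: 4, 4, 8, 9, 9
Joining the sorted digits gives the result.
Final answer: 44899


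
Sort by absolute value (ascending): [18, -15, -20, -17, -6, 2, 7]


Compute absolute values:
  |18| = 18
  |-15| = 15
  |-20| = 20
  |-17| = 17
  |-6| = 6
  |2| = 2
  |7| = 7
Absolute values in increasing order: 2 < 6 < 7 < 15 < 17 < 18 < 20
Listing the original numbers in that order gives the answer.
Final answer: [2, -6, 7, -15, -17, 18, -20]


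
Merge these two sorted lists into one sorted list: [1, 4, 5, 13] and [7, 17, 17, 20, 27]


List A: [1, 4, 5, 13]
List B: [7, 17, 17, 20, 27]
Repeatedly compare the front elements and take the smaller:
  1 vs 7 -> take 1
  4 vs 7 -> take 4
  5 vs 7 -> take 5
  13 vs 7 -> take 7
  13 vs 17 -> take 13
  A is exhausted; append the rest of B: [17, 17, 20, 27]
Final answer: [1, 4, 5, 7, 13, 17, 17, 20, 27]


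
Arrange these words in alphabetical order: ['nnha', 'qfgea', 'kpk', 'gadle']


Compare strings character by character (the first differing letter decides):
  'gadle' < 'kpk' since 'g' < 'k' at position 1
  'kpk' < 'nnha' since 'k' < 'n' at position 1
  'nnha' < 'qfgea' since 'n' < 'q' at position 1
Chaining these comparisons gives the alphabetical order.
Final answer: ['gadle', 'kpk', 'nnha', 'qfgea']


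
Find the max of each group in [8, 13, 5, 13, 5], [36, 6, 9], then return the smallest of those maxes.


Find max of each group:
  Group 1: [8, 13, 5, 13, 5] -> max = 13
  Group 2: [36, 6, 9] -> max = 36
Maxes: [13, 36]
Minimum of maxes = 13
Final answer: 13


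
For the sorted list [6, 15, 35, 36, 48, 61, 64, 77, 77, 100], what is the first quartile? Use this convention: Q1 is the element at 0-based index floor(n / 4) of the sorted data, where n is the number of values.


The list has n = 10 elements.
Q1 index = floor(10 / 4) = floor(2.5) = 2
Counting from index 0 in the sorted data, the element at index 2 is 35.
Final answer: 35


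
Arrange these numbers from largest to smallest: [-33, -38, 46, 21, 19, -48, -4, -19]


Original list: [-33, -38, 46, 21, 19, -48, -4, -19]
Repeatedly take the largest remaining element:
  Remaining [-33, -38, 46, 21, 19, -48, -4, -19] -> largest is 46
  Remaining [-33, -38, 21, 19, -48, -4, -19] -> largest is 21
  Remaining [-33, -38, 19, -48, -4, -19] -> largest is 19
  Remaining [-33, -38, -48, -4, -19] -> largest is -4
  Remaining [-33, -38, -48, -19] -> largest is -19
  Remaining [-33, -38, -48] -> largest is -33
  Remaining [-38, -48] -> largest is -38
  Remaining [-48] -> largest is -48
Collecting the picks in order gives the descending list.
Final answer: [46, 21, 19, -4, -19, -33, -38, -48]


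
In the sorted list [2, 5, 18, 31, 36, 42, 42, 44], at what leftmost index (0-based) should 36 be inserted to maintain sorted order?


List is sorted: [2, 5, 18, 31, 36, 42, 42, 44]
We need the leftmost position where 36 can be inserted, i.e. the first index whose element is >= 36 (or the end of the list if none is).
Binary search with low=0, high=8 (0-based indices):
  low=0, high=8, mid=4: a[4]=36 >= 36, so high = 4
  low=0, high=4, mid=2: a[2]=18 < 36, so low = 3
  low=3, high=4, mid=3: a[3]=31 < 36, so low = 4
Now low = high = 4, so the insertion index is 4.
Final answer: 4


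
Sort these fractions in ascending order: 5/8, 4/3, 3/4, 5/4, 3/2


Convert to decimal for comparison:
  5/8 = 0.625
  4/3 = 1.3333
  3/4 = 0.75
  5/4 = 1.25
  3/2 = 1.5
Decimals in increasing order: 0.625 < 0.75 < 1.25 < 1.3333 < 1.5
Writing each back as its fraction gives the sorted order.
Final answer: 5/8, 3/4, 5/4, 4/3, 3/2


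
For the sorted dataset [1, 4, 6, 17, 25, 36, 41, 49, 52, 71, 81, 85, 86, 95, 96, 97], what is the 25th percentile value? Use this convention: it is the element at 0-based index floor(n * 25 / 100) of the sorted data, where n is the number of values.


The dataset has n = 16 elements.
Index = floor(16 * 25 / 100) = floor(400 / 100) = floor(4) = 4
Counting from index 0 in the sorted data, the element at index 4 is 25.
Final answer: 25


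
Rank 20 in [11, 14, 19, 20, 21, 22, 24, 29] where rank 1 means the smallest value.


Sort ascending: [11, 14, 19, 20, 21, 22, 24, 29]
Find 20 in the sorted list.
20 is at position 4 (1-indexed).
Final answer: 4


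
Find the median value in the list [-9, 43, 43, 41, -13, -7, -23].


First, sort the list: [-23, -13, -9, -7, 41, 43, 43]
The list has 7 elements (odd count).
The middle index is 3 (0-based), and the element there is -7.
Final answer: -7


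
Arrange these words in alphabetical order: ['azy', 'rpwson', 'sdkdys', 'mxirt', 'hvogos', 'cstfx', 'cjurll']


Compare strings character by character (the first differing letter decides):
  'azy' < 'cjurll' since 'a' < 'c' at position 1
  'cjurll' < 'cstfx' since 'j' < 's' at position 2
  'cstfx' < 'hvogos' since 'c' < 'h' at position 1
  'hvogos' < 'mxirt' since 'h' < 'm' at position 1
  'mxirt' < 'rpwson' since 'm' < 'r' at position 1
  'rpwson' < 'sdkdys' since 'r' < 's' at position 1
Chaining these comparisons gives the alphabetical order.
Final answer: ['azy', 'cjurll', 'cstfx', 'hvogos', 'mxirt', 'rpwson', 'sdkdys']


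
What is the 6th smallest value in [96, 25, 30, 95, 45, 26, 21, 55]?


Sort ascending: [21, 25, 26, 30, 45, 55, 95, 96]
The 6th element (1-indexed) is at index 5.
Value = 55
Final answer: 55


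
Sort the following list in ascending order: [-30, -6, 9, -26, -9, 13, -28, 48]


Original list: [-30, -6, 9, -26, -9, 13, -28, 48]
Repeatedly take the smallest remaining element:
  Remaining [-30, -6, 9, -26, -9, 13, -28, 48] -> smallest is -30
  Remaining [-6, 9, -26, -9, 13, -28, 48] -> smallest is -28
  Remaining [-6, 9, -26, -9, 13, 48] -> smallest is -26
  Remaining [-6, 9, -9, 13, 48] -> smallest is -9
  Remaining [-6, 9, 13, 48] -> smallest is -6
  Remaining [9, 13, 48] -> smallest is 9
  Remaining [13, 48] -> smallest is 13
  Remaining [48] -> smallest is 48
Collecting the picks in order gives the sorted list.
Final answer: [-30, -28, -26, -9, -6, 9, 13, 48]


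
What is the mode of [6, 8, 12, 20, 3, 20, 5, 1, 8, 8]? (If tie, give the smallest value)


Count the frequency of each value:
  1 appears 1 time(s)
  3 appears 1 time(s)
  5 appears 1 time(s)
  6 appears 1 time(s)
  8 appears 3 time(s)
  12 appears 1 time(s)
  20 appears 2 time(s)
Maximum frequency is 3.
Only 8 reaches that frequency, so it is the mode.
Final answer: 8
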